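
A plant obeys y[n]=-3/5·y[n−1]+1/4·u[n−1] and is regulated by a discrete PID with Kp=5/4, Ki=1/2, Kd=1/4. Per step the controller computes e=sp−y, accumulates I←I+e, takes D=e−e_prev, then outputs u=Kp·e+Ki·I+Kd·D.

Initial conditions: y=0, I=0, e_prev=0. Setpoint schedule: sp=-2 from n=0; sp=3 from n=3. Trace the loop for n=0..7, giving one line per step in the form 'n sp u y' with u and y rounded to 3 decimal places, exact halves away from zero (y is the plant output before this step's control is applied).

0 -2 -4.000 0.000
1 -2 -2.500 -1.000
2 -2 -5.200 -0.025
3 3 6.576 -1.285
4 3 -0.246 2.415
5 3 8.822 -1.511
6 3 0.851 3.112
7 3 11.484 -1.654

(exact arithmetic carried between steps; '≈' marks a value shown rounded to 6 d.p. or computed from one; I and e_prev carry over from the previous line; the table rounds u and y to 3 d.p., halves away from zero)
n=0: y=0, sp=-2, e=sp−y=-2; I=-2, D=e−e_prev=-2; u=5/4·(-2)+1/2·(-2)+1/4·(-2)=-4; next y=-3/5·0+1/4·(-4)=-1
n=1: y=-1, sp=-2, e=sp−y=-1; I=-3, D=e−e_prev=1; u=5/4·(-1)+1/2·(-3)+1/4·1=-2.5; next y=-3/5·(-1)+1/4·(-2.5)=-0.025
n=2: y=-0.025, sp=-2, e=sp−y=-1.975; I=-4.975, D=e−e_prev=-0.975; u=5/4·(-1.975)+1/2·(-4.975)+1/4·(-0.975)=-5.2; next y=-3/5·(-0.025)+1/4·(-5.2)=-1.285
n=3: y=-1.285, sp=3, e=sp−y=4.285; I=-0.69, D=e−e_prev=6.26; u=5/4·4.285+1/2·(-0.69)+1/4·6.26=6.57625; next y=-3/5·(-1.285)+1/4·6.57625≈2.415063
n=4: y≈2.415063, sp=3, e=sp−y≈0.584938; I≈-0.105063, D=e−e_prev≈-3.700063; u=5/4·0.584938+1/2·(-0.105063)+1/4·(-3.700063)≈-0.246375; next y=-3/5·2.415063+1/4·(-0.246375)≈-1.510631
n=5: y≈-1.510631, sp=3, e=sp−y≈4.510631; I≈4.405569, D=e−e_prev≈3.925694; u=5/4·4.510631+1/2·4.405569+1/4·3.925694≈8.822497; next y=-3/5·(-1.510631)+1/4·8.822497≈3.112003
n=6: y≈3.112003, sp=3, e=sp−y≈-0.112003; I≈4.293566, D=e−e_prev≈-4.622634; u=5/4·(-0.112003)+1/2·4.293566+1/4·(-4.622634)≈0.851121; next y=-3/5·3.112003+1/4·0.851121≈-1.654422
n=7: y≈-1.654422, sp=3, e=sp−y≈4.654422; I≈8.947987, D=e−e_prev≈4.766425; u=5/4·4.654422+1/2·8.947987+1/4·4.766425≈11.483627; next y=-3/5·(-1.654422)+1/4·11.483627≈3.863560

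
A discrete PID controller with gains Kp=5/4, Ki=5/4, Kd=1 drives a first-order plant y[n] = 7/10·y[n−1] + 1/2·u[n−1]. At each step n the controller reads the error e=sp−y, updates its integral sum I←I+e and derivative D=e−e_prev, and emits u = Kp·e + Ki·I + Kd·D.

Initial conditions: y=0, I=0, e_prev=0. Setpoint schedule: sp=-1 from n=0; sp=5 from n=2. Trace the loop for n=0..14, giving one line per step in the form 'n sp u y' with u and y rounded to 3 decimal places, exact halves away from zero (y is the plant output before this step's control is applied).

(exact arithmetic carried between steps; '≈' marks a value shown rounded to 6 d.p. or computed from one; I and e_prev carry over from the previous line; the table rounds u and y to 3 d.p., halves away from zero)
n=0: y=0, sp=-1, e=sp−y=-1; I=-1, D=e−e_prev=-1; u=5/4·(-1)+5/4·(-1)+1·(-1)=-3.5; next y=7/10·0+1/2·(-3.5)=-1.75
n=1: y=-1.75, sp=-1, e=sp−y=0.75; I=-0.25, D=e−e_prev=1.75; u=5/4·0.75+5/4·(-0.25)+1·1.75=2.375; next y=7/10·(-1.75)+1/2·2.375=-0.0375
n=2: y=-0.0375, sp=5, e=sp−y=5.0375; I=4.7875, D=e−e_prev=4.2875; u=5/4·5.0375+5/4·4.7875+1·4.2875=16.56875; next y=7/10·(-0.0375)+1/2·16.56875=8.258125
n=3: y=8.258125, sp=5, e=sp−y=-3.258125; I=1.529375, D=e−e_prev=-8.295625; u=5/4·(-3.258125)+5/4·1.529375+1·(-8.295625)≈-10.456563; next y=7/10·8.258125+1/2·(-10.456563)≈0.552406
n=4: y≈0.552406, sp=5, e=sp−y≈4.447594; I≈5.976969, D=e−e_prev≈7.705719; u=5/4·4.447594+5/4·5.976969+1·7.705719≈20.736422; next y=7/10·0.552406+1/2·20.736422≈10.754895
n=5: y≈10.754895, sp=5, e=sp−y≈-5.754895; I≈0.222073, D=e−e_prev≈-10.202489; u=5/4·(-5.754895)+5/4·0.222073+1·(-10.202489)≈-17.118516; next y=7/10·10.754895+1/2·(-17.118516)≈-1.030831
n=6: y≈-1.030831, sp=5, e=sp−y≈6.030831; I≈6.252905, D=e−e_prev≈11.785727; u=5/4·6.030831+5/4·6.252905+1·11.785727≈27.140397; next y=7/10·(-1.030831)+1/2·27.140397≈12.848617
n=7: y≈12.848617, sp=5, e=sp−y≈-7.848617; I≈-1.595712, D=e−e_prev≈-13.879448; u=5/4·(-7.848617)+5/4·(-1.595712)+1·(-13.879448)≈-25.684858; next y=7/10·12.848617+1/2·(-25.684858)≈-3.848398
n=8: y≈-3.848398, sp=5, e=sp−y≈8.848398; I≈7.252686, D=e−e_prev≈16.697014; u=5/4·8.848398+5/4·7.252686+1·16.697014≈36.823369; next y=7/10·(-3.848398)+1/2·36.823369≈15.717806
n=9: y≈15.717806, sp=5, e=sp−y≈-10.717806; I≈-3.465120, D=e−e_prev≈-19.566204; u=5/4·(-10.717806)+5/4·(-3.465120)+1·(-19.566204)≈-37.294861; next y=7/10·15.717806+1/2·(-37.294861)≈-7.644966
n=10: y≈-7.644966, sp=5, e=sp−y≈12.644966; I≈9.179846, D=e−e_prev≈23.362772; u=5/4·12.644966+5/4·9.179846+1·23.362772≈50.643788; next y=7/10·(-7.644966)+1/2·50.643788≈19.970418
n=11: y≈19.970418, sp=5, e=sp−y≈-14.970418; I≈-5.790571, D=e−e_prev≈-27.615384; u=5/4·(-14.970418)+5/4·(-5.790571)+1·(-27.615384)≈-53.566620; next y=7/10·19.970418+1/2·(-53.566620)≈-12.804018
n=12: y≈-12.804018, sp=5, e=sp−y≈17.804018; I≈12.013446, D=e−e_prev≈32.774435; u=5/4·17.804018+5/4·12.013446+1·32.774435≈70.046266; next y=7/10·(-12.804018)+1/2·70.046266≈26.060320
n=13: y≈26.060320, sp=5, e=sp−y≈-21.060320; I≈-9.046874, D=e−e_prev≈-38.864338; u=5/4·(-21.060320)+5/4·(-9.046874)+1·(-38.864338)≈-76.498331; next y=7/10·26.060320+1/2·(-76.498331)≈-20.006941
n=14: y≈-20.006941, sp=5, e=sp−y≈25.006941; I≈15.960067, D=e−e_prev≈46.067262; u=5/4·25.006941+5/4·15.960067+1·46.067262≈97.276023; next y=7/10·(-20.006941)+1/2·97.276023≈34.633152

0 -1 -3.500 0.000
1 -1 2.375 -1.750
2 5 16.569 -0.038
3 5 -10.457 8.258
4 5 20.736 0.552
5 5 -17.119 10.755
6 5 27.140 -1.031
7 5 -25.685 12.849
8 5 36.823 -3.848
9 5 -37.295 15.718
10 5 50.644 -7.645
11 5 -53.567 19.970
12 5 70.046 -12.804
13 5 -76.498 26.060
14 5 97.276 -20.007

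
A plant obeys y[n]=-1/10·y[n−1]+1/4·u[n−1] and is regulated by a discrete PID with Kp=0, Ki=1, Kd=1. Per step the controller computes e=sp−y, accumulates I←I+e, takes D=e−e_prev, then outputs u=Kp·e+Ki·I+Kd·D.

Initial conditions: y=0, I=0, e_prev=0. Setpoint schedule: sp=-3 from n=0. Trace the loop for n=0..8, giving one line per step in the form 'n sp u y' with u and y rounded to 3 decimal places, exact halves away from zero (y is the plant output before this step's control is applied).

(exact arithmetic carried between steps; '≈' marks a value shown rounded to 6 d.p. or computed from one; I and e_prev carry over from the previous line; the table rounds u and y to 3 d.p., halves away from zero)
n=0: y=0, sp=-3, e=sp−y=-3; I=-3, D=e−e_prev=-3; u=0·(-3)+1·(-3)+1·(-3)=-6; next y=-1/10·0+1/4·(-6)=-1.5
n=1: y=-1.5, sp=-3, e=sp−y=-1.5; I=-4.5, D=e−e_prev=1.5; u=0·(-1.5)+1·(-4.5)+1·1.5=-3; next y=-1/10·(-1.5)+1/4·(-3)=-0.6
n=2: y=-0.6, sp=-3, e=sp−y=-2.4; I=-6.9, D=e−e_prev=-0.9; u=0·(-2.4)+1·(-6.9)+1·(-0.9)=-7.8; next y=-1/10·(-0.6)+1/4·(-7.8)=-1.89
n=3: y=-1.89, sp=-3, e=sp−y=-1.11; I=-8.01, D=e−e_prev=1.29; u=0·(-1.11)+1·(-8.01)+1·1.29=-6.72; next y=-1/10·(-1.89)+1/4·(-6.72)=-1.491
n=4: y=-1.491, sp=-3, e=sp−y=-1.509; I=-9.519, D=e−e_prev=-0.399; u=0·(-1.509)+1·(-9.519)+1·(-0.399)=-9.918; next y=-1/10·(-1.491)+1/4·(-9.918)=-2.3304
n=5: y=-2.3304, sp=-3, e=sp−y=-0.6696; I=-10.1886, D=e−e_prev=0.8394; u=0·(-0.6696)+1·(-10.1886)+1·0.8394=-9.3492; next y=-1/10·(-2.3304)+1/4·(-9.3492)=-2.10426
n=6: y=-2.10426, sp=-3, e=sp−y=-0.89574; I=-11.08434, D=e−e_prev=-0.22614; u=0·(-0.89574)+1·(-11.08434)+1·(-0.22614)=-11.31048; next y=-1/10·(-2.10426)+1/4·(-11.31048)=-2.617194
n=7: y=-2.617194, sp=-3, e=sp−y=-0.382806; I=-11.467146, D=e−e_prev=0.512934; u=0·(-0.382806)+1·(-11.467146)+1·0.512934=-10.954212; next y=-1/10·(-2.617194)+1/4·(-10.954212)≈-2.476834
n=8: y≈-2.476834, sp=-3, e=sp−y≈-0.523166; I≈-11.990312, D=e−e_prev≈-0.140360; u=0·(-0.523166)+1·(-11.990312)+1·(-0.140360)≈-12.130673; next y=-1/10·(-2.476834)+1/4·(-12.130673)≈-2.784985

0 -3 -6.000 0.000
1 -3 -3.000 -1.500
2 -3 -7.800 -0.600
3 -3 -6.720 -1.890
4 -3 -9.918 -1.491
5 -3 -9.349 -2.330
6 -3 -11.310 -2.104
7 -3 -10.954 -2.617
8 -3 -12.131 -2.477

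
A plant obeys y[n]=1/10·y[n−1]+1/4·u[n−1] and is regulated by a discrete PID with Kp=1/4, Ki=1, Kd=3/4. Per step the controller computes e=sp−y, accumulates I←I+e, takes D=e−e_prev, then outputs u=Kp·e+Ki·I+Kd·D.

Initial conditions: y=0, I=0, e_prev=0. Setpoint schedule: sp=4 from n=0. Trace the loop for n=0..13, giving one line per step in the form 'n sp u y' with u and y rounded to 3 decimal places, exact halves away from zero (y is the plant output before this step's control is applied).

0 4 8.000 0.000
1 4 5.000 2.000
2 4 9.600 1.450
3 4 9.548 2.545
4 4 11.631 2.641
5 4 12.001 3.172
6 4 12.936 3.317
7 4 13.231 3.566
8 4 13.654 3.664
9 4 13.833 3.780
10 4 14.027 3.836
11 4 14.125 3.890
12 4 14.215 3.920
13 4 14.266 3.946

(exact arithmetic carried between steps; '≈' marks a value shown rounded to 6 d.p. or computed from one; I and e_prev carry over from the previous line; the table rounds u and y to 3 d.p., halves away from zero)
n=0: y=0, sp=4, e=sp−y=4; I=4, D=e−e_prev=4; u=1/4·4+1·4+3/4·4=8; next y=1/10·0+1/4·8=2
n=1: y=2, sp=4, e=sp−y=2; I=6, D=e−e_prev=-2; u=1/4·2+1·6+3/4·(-2)=5; next y=1/10·2+1/4·5=1.45
n=2: y=1.45, sp=4, e=sp−y=2.55; I=8.55, D=e−e_prev=0.55; u=1/4·2.55+1·8.55+3/4·0.55=9.6; next y=1/10·1.45+1/4·9.6=2.545
n=3: y=2.545, sp=4, e=sp−y=1.455; I=10.005, D=e−e_prev=-1.095; u=1/4·1.455+1·10.005+3/4·(-1.095)=9.5475; next y=1/10·2.545+1/4·9.5475=2.641375
n=4: y=2.641375, sp=4, e=sp−y=1.358625; I=11.363625, D=e−e_prev=-0.096375; u=1/4·1.358625+1·11.363625+3/4·(-0.096375)=11.631; next y=1/10·2.641375+1/4·11.631≈3.171888
n=5: y≈3.171888, sp=4, e=sp−y≈0.828113; I≈12.191738, D=e−e_prev≈-0.530513; u=1/4·0.828113+1·12.191738+3/4·(-0.530513)≈12.000881; next y=1/10·3.171888+1/4·12.000881≈3.317409
n=6: y≈3.317409, sp=4, e=sp−y≈0.682591; I≈12.874328, D=e−e_prev≈-0.145522; u=1/4·0.682591+1·12.874328+3/4·(-0.145522)≈12.935835; next y=1/10·3.317409+1/4·12.935835≈3.565700
n=7: y≈3.565700, sp=4, e=sp−y≈0.434300; I≈13.308629, D=e−e_prev≈-0.248291; u=1/4·0.434300+1·13.308629+3/4·(-0.248291)≈13.230986; next y=1/10·3.565700+1/4·13.230986≈3.664316
n=8: y≈3.664316, sp=4, e=sp−y≈0.335684; I≈13.644312, D=e−e_prev≈-0.098617; u=1/4·0.335684+1·13.644312+3/4·(-0.098617)≈13.654271; next y=1/10·3.664316+1/4·13.654271≈3.779999
n=9: y≈3.779999, sp=4, e=sp−y≈0.220001; I≈13.864313, D=e−e_prev≈-0.115683; u=1/4·0.220001+1·13.864313+3/4·(-0.115683)≈13.832551; next y=1/10·3.779999+1/4·13.832551≈3.836138
n=10: y≈3.836138, sp=4, e=sp−y≈0.163862; I≈14.028175, D=e−e_prev≈-0.056138; u=1/4·0.163862+1·14.028175+3/4·(-0.056138)≈14.027037; next y=1/10·3.836138+1/4·14.027037≈3.890373
n=11: y≈3.890373, sp=4, e=sp−y≈0.109627; I≈14.137802, D=e−e_prev≈-0.054235; u=1/4·0.109627+1·14.137802+3/4·(-0.054235)≈14.124533; next y=1/10·3.890373+1/4·14.124533≈3.920170
n=12: y≈3.920170, sp=4, e=sp−y≈0.079830; I≈14.217632, D=e−e_prev≈-0.029797; u=1/4·0.079830+1·14.217632+3/4·(-0.029797)≈14.215241; next y=1/10·3.920170+1/4·14.215241≈3.945827
n=13: y≈3.945827, sp=4, e=sp−y≈0.054173; I≈14.271805, D=e−e_prev≈-0.025657; u=1/4·0.054173+1·14.271805+3/4·(-0.025657)≈14.266105; next y=1/10·3.945827+1/4·14.266105≈3.961109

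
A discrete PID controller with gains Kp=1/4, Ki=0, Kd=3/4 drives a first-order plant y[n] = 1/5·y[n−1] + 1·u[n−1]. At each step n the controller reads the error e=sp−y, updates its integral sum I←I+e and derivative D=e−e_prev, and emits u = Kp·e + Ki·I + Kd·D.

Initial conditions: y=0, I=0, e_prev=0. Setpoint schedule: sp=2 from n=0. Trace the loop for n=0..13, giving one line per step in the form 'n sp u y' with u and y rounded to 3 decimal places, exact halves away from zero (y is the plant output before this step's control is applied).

(exact arithmetic carried between steps; '≈' marks a value shown rounded to 6 d.p. or computed from one; I and e_prev carry over from the previous line; the table rounds u and y to 3 d.p., halves away from zero)
n=0: y=0, sp=2, e=sp−y=2; I=2, D=e−e_prev=2; u=1/4·2+0·2+3/4·2=2; next y=1/5·0+1·2=2
n=1: y=2, sp=2, e=sp−y=0; I=2, D=e−e_prev=-2; u=1/4·0+0·2+3/4·(-2)=-1.5; next y=1/5·2+1·(-1.5)=-1.1
n=2: y=-1.1, sp=2, e=sp−y=3.1; I=5.1, D=e−e_prev=3.1; u=1/4·3.1+0·5.1+3/4·3.1=3.1; next y=1/5·(-1.1)+1·3.1=2.88
n=3: y=2.88, sp=2, e=sp−y=-0.88; I=4.22, D=e−e_prev=-3.98; u=1/4·(-0.88)+0·4.22+3/4·(-3.98)=-3.205; next y=1/5·2.88+1·(-3.205)=-2.629
n=4: y=-2.629, sp=2, e=sp−y=4.629; I=8.849, D=e−e_prev=5.509; u=1/4·4.629+0·8.849+3/4·5.509=5.289; next y=1/5·(-2.629)+1·5.289=4.7632
n=5: y=4.7632, sp=2, e=sp−y=-2.7632; I=6.0858, D=e−e_prev=-7.3922; u=1/4·(-2.7632)+0·6.0858+3/4·(-7.3922)=-6.23495; next y=1/5·4.7632+1·(-6.23495)=-5.28231
n=6: y=-5.28231, sp=2, e=sp−y=7.28231; I=13.36811, D=e−e_prev=10.04551; u=1/4·7.28231+0·13.36811+3/4·10.04551=9.35471; next y=1/5·(-5.28231)+1·9.35471=8.298248
n=7: y=8.298248, sp=2, e=sp−y=-6.298248; I=7.069862, D=e−e_prev=-13.580558; u=1/4·(-6.298248)+0·7.069862+3/4·(-13.580558)≈-11.759981; next y=1/5·8.298248+1·(-11.759981)≈-10.100331
n=8: y≈-10.100331, sp=2, e=sp−y≈12.100331; I≈19.170193, D=e−e_prev≈18.398579; u=1/4·12.100331+0·19.170193+3/4·18.398579≈16.824017; next y=1/5·(-10.100331)+1·16.824017≈14.803951
n=9: y≈14.803951, sp=2, e=sp−y≈-12.803951; I≈6.366242, D=e−e_prev≈-24.904282; u=1/4·(-12.803951)+0·6.366242+3/4·(-24.904282)≈-21.879199; next y=1/5·14.803951+1·(-21.879199)≈-18.918409
n=10: y≈-18.918409, sp=2, e=sp−y≈20.918409; I≈27.284651, D=e−e_prev≈33.722359; u=1/4·20.918409+0·27.284651+3/4·33.722359≈30.521372; next y=1/5·(-18.918409)+1·30.521372≈26.737690
n=11: y≈26.737690, sp=2, e=sp−y≈-24.737690; I≈2.546961, D=e−e_prev≈-45.656099; u=1/4·(-24.737690)+0·2.546961+3/4·(-45.656099)≈-40.426497; next y=1/5·26.737690+1·(-40.426497)≈-35.078959
n=12: y≈-35.078959, sp=2, e=sp−y≈37.078959; I≈39.625919, D=e−e_prev≈61.816649; u=1/4·37.078959+0·39.625919+3/4·61.816649≈55.632226; next y=1/5·(-35.078959)+1·55.632226≈48.616434
n=13: y≈48.616434, sp=2, e=sp−y≈-46.616434; I≈-6.990515, D=e−e_prev≈-83.695393; u=1/4·(-46.616434)+0·(-6.990515)+3/4·(-83.695393)≈-74.425653; next y=1/5·48.616434+1·(-74.425653)≈-64.702366

0 2 2.000 0.000
1 2 -1.500 2.000
2 2 3.100 -1.100
3 2 -3.205 2.880
4 2 5.289 -2.629
5 2 -6.235 4.763
6 2 9.355 -5.282
7 2 -11.760 8.298
8 2 16.824 -10.100
9 2 -21.879 14.804
10 2 30.521 -18.918
11 2 -40.426 26.738
12 2 55.632 -35.079
13 2 -74.426 48.616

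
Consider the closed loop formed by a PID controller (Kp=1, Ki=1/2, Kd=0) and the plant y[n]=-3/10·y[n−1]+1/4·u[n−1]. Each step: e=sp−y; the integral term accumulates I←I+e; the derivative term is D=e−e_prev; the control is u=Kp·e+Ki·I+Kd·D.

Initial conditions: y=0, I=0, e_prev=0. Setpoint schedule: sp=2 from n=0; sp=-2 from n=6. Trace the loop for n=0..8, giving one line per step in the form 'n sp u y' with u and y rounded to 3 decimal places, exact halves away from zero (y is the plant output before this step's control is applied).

(exact arithmetic carried between steps; '≈' marks a value shown rounded to 6 d.p. or computed from one; I and e_prev carry over from the previous line; the table rounds u and y to 3 d.p., halves away from zero)
n=0: y=0, sp=2, e=sp−y=2; I=2, D=e−e_prev=2; u=1·2+1/2·2+0·2=3; next y=-3/10·0+1/4·3=0.75
n=1: y=0.75, sp=2, e=sp−y=1.25; I=3.25, D=e−e_prev=-0.75; u=1·1.25+1/2·3.25+0·(-0.75)=2.875; next y=-3/10·0.75+1/4·2.875=0.49375
n=2: y=0.49375, sp=2, e=sp−y=1.50625; I=4.75625, D=e−e_prev=0.25625; u=1·1.50625+1/2·4.75625+0·0.25625=3.884375; next y=-3/10·0.49375+1/4·3.884375≈0.822969
n=3: y≈0.822969, sp=2, e=sp−y≈1.177031; I≈5.933281, D=e−e_prev≈-0.329219; u=1·1.177031+1/2·5.933281+0·(-0.329219)≈4.143672; next y=-3/10·0.822969+1/4·4.143672≈0.789027
n=4: y≈0.789027, sp=2, e=sp−y≈1.210973; I≈7.144254, D=e−e_prev≈0.033941; u=1·1.210973+1/2·7.144254+0·0.033941≈4.783100; next y=-3/10·0.789027+1/4·4.783100≈0.959067
n=5: y≈0.959067, sp=2, e=sp−y≈1.040933; I≈8.185187, D=e−e_prev≈-0.170039; u=1·1.040933+1/2·8.185187+0·(-0.170039)≈5.133527; next y=-3/10·0.959067+1/4·5.133527≈0.995662
n=6: y≈0.995662, sp=-2, e=sp−y≈-2.995662; I≈5.189525, D=e−e_prev≈-4.036595; u=1·(-2.995662)+1/2·5.189525+0·(-4.036595)≈-0.400899; next y=-3/10·0.995662+1/4·(-0.400899)≈-0.398923
n=7: y≈-0.398923, sp=-2, e=sp−y≈-1.601077; I≈3.588449, D=e−e_prev≈1.394585; u=1·(-1.601077)+1/2·3.588449+0·1.394585≈0.193148; next y=-3/10·(-0.398923)+1/4·0.193148≈0.167964
n=8: y≈0.167964, sp=-2, e=sp−y≈-2.167964; I≈1.420485, D=e−e_prev≈-0.566887; u=1·(-2.167964)+1/2·1.420485+0·(-0.566887)≈-1.457721; next y=-3/10·0.167964+1/4·(-1.457721)≈-0.414820

0 2 3.000 0.000
1 2 2.875 0.750
2 2 3.884 0.494
3 2 4.144 0.823
4 2 4.783 0.789
5 2 5.134 0.959
6 -2 -0.401 0.996
7 -2 0.193 -0.399
8 -2 -1.458 0.168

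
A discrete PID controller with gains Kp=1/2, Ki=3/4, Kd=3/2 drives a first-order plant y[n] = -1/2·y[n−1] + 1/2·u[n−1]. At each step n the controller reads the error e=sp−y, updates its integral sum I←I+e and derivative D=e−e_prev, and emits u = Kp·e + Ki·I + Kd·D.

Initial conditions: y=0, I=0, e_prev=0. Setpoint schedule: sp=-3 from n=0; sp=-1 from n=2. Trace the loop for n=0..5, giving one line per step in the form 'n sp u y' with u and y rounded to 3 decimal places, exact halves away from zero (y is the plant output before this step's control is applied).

0 -3 -8.250 0.000
1 -3 5.344 -4.125
2 -1 -18.863 4.734
3 -1 32.591 -11.799
4 -1 -77.593 22.195
5 -1 154.246 -49.894

(exact arithmetic carried between steps; '≈' marks a value shown rounded to 6 d.p. or computed from one; I and e_prev carry over from the previous line; the table rounds u and y to 3 d.p., halves away from zero)
n=0: y=0, sp=-3, e=sp−y=-3; I=-3, D=e−e_prev=-3; u=1/2·(-3)+3/4·(-3)+3/2·(-3)=-8.25; next y=-1/2·0+1/2·(-8.25)=-4.125
n=1: y=-4.125, sp=-3, e=sp−y=1.125; I=-1.875, D=e−e_prev=4.125; u=1/2·1.125+3/4·(-1.875)+3/2·4.125=5.34375; next y=-1/2·(-4.125)+1/2·5.34375=4.734375
n=2: y=4.734375, sp=-1, e=sp−y=-5.734375; I=-7.609375, D=e−e_prev=-6.859375; u=1/2·(-5.734375)+3/4·(-7.609375)+3/2·(-6.859375)≈-18.863281; next y=-1/2·4.734375+1/2·(-18.863281)≈-11.798828
n=3: y≈-11.798828, sp=-1, e=sp−y≈10.798828; I≈3.189453, D=e−e_prev≈16.533203; u=1/2·10.798828+3/4·3.189453+3/2·16.533203≈32.591309; next y=-1/2·(-11.798828)+1/2·32.591309≈22.195068
n=4: y≈22.195068, sp=-1, e=sp−y≈-23.195068; I≈-20.005615, D=e−e_prev≈-33.993896; u=1/2·(-23.195068)+3/4·(-20.005615)+3/2·(-33.993896)≈-77.592590; next y=-1/2·22.195068+1/2·(-77.592590)≈-49.893829
n=5: y≈-49.893829, sp=-1, e=sp−y≈48.893829; I≈28.888214, D=e−e_prev≈72.088898; u=1/2·48.893829+3/4·28.888214+3/2·72.088898≈154.246422; next y=-1/2·(-49.893829)+1/2·154.246422≈102.070126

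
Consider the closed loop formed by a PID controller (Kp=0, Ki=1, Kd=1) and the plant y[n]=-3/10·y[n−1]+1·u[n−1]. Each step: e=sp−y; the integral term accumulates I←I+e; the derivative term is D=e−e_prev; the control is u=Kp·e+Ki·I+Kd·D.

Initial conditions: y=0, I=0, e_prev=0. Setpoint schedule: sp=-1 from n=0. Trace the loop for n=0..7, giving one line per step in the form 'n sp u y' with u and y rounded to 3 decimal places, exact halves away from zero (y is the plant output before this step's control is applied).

0 -1 -2.000 0.000
1 -1 2.000 -2.000
2 -1 -8.200 2.600
3 -1 15.960 -8.980
4 -1 -42.908 18.654
5 -1 99.388 -48.504
6 -1 -245.153 113.940
7 -1 588.901 -279.335

(exact arithmetic carried between steps; '≈' marks a value shown rounded to 6 d.p. or computed from one; I and e_prev carry over from the previous line; the table rounds u and y to 3 d.p., halves away from zero)
n=0: y=0, sp=-1, e=sp−y=-1; I=-1, D=e−e_prev=-1; u=0·(-1)+1·(-1)+1·(-1)=-2; next y=-3/10·0+1·(-2)=-2
n=1: y=-2, sp=-1, e=sp−y=1; I=0, D=e−e_prev=2; u=0·1+1·0+1·2=2; next y=-3/10·(-2)+1·2=2.6
n=2: y=2.6, sp=-1, e=sp−y=-3.6; I=-3.6, D=e−e_prev=-4.6; u=0·(-3.6)+1·(-3.6)+1·(-4.6)=-8.2; next y=-3/10·2.6+1·(-8.2)=-8.98
n=3: y=-8.98, sp=-1, e=sp−y=7.98; I=4.38, D=e−e_prev=11.58; u=0·7.98+1·4.38+1·11.58=15.96; next y=-3/10·(-8.98)+1·15.96=18.654
n=4: y=18.654, sp=-1, e=sp−y=-19.654; I=-15.274, D=e−e_prev=-27.634; u=0·(-19.654)+1·(-15.274)+1·(-27.634)=-42.908; next y=-3/10·18.654+1·(-42.908)=-48.5042
n=5: y=-48.5042, sp=-1, e=sp−y=47.5042; I=32.2302, D=e−e_prev=67.1582; u=0·47.5042+1·32.2302+1·67.1582=99.3884; next y=-3/10·(-48.5042)+1·99.3884=113.93966
n=6: y=113.93966, sp=-1, e=sp−y=-114.93966; I=-82.70946, D=e−e_prev=-162.44386; u=0·(-114.93966)+1·(-82.70946)+1·(-162.44386)=-245.15332; next y=-3/10·113.93966+1·(-245.15332)=-279.335218
n=7: y=-279.335218, sp=-1, e=sp−y=278.335218; I=195.625758, D=e−e_prev=393.274878; u=0·278.335218+1·195.625758+1·393.274878=588.900636; next y=-3/10·(-279.335218)+1·588.900636≈672.701201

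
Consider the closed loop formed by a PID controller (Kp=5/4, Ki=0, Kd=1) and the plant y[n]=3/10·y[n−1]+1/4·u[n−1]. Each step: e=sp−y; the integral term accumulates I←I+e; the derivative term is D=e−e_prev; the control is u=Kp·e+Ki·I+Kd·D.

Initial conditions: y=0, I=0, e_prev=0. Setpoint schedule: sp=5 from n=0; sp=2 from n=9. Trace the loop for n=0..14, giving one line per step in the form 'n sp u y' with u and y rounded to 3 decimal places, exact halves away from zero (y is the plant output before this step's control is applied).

(exact arithmetic carried between steps; '≈' marks a value shown rounded to 6 d.p. or computed from one; I and e_prev carry over from the previous line; the table rounds u and y to 3 d.p., halves away from zero)
n=0: y=0, sp=5, e=sp−y=5; I=5, D=e−e_prev=5; u=5/4·5+0·5+1·5=11.25; next y=3/10·0+1/4·11.25=2.8125
n=1: y=2.8125, sp=5, e=sp−y=2.1875; I=7.1875, D=e−e_prev=-2.8125; u=5/4·2.1875+0·7.1875+1·(-2.8125)=-0.078125; next y=3/10·2.8125+1/4·(-0.078125)≈0.824219
n=2: y≈0.824219, sp=5, e=sp−y≈4.175781; I≈11.363281, D=e−e_prev≈1.988281; u=5/4·4.175781+0·11.363281+1·1.988281≈7.208008; next y=3/10·0.824219+1/4·7.208008≈2.049268
n=3: y≈2.049268, sp=5, e=sp−y≈2.950732; I≈14.314014, D=e−e_prev≈-1.225049; u=5/4·2.950732+0·14.314014+1·(-1.225049)≈2.463367; next y=3/10·2.049268+1/4·2.463367≈1.230622
n=4: y≈1.230622, sp=5, e=sp−y≈3.769378; I≈18.083392, D=e−e_prev≈0.818646; u=5/4·3.769378+0·18.083392+1·0.818646≈5.530368; next y=3/10·1.230622+1/4·5.530368≈1.751779
n=5: y≈1.751779, sp=5, e=sp−y≈3.248221; I≈21.331613, D=e−e_prev≈-0.521157; u=5/4·3.248221+0·21.331613+1·(-0.521157)≈3.539120; next y=3/10·1.751779+1/4·3.539120≈1.410314
n=6: y≈1.410314, sp=5, e=sp−y≈3.589686; I≈24.921299, D=e−e_prev≈0.341465; u=5/4·3.589686+0·24.921299+1·0.341465≈4.828573; next y=3/10·1.410314+1/4·4.828573≈1.630237
n=7: y≈1.630237, sp=5, e=sp−y≈3.369763; I≈28.291062, D=e−e_prev≈-0.219924; u=5/4·3.369763+0·28.291062+1·(-0.219924)≈3.992280; next y=3/10·1.630237+1/4·3.992280≈1.487141
n=8: y≈1.487141, sp=5, e=sp−y≈3.512859; I≈31.803921, D=e−e_prev≈0.143096; u=5/4·3.512859+0·31.803921+1·0.143096≈4.534170; next y=3/10·1.487141+1/4·4.534170≈1.579685
n=9: y≈1.579685, sp=2, e=sp−y≈0.420315; I≈32.224236, D=e−e_prev≈-3.092544; u=5/4·0.420315+0·32.224236+1·(-3.092544)≈-2.567150; next y=3/10·1.579685+1/4·(-2.567150)≈-0.167882
n=10: y≈-0.167882, sp=2, e=sp−y≈2.167882; I≈34.392118, D=e−e_prev≈1.747567; u=5/4·2.167882+0·34.392118+1·1.747567≈4.457419; next y=3/10·(-0.167882)+1/4·4.457419≈1.063990
n=11: y≈1.063990, sp=2, e=sp−y≈0.936010; I≈35.328128, D=e−e_prev≈-1.231872; u=5/4·0.936010+0·35.328128+1·(-1.231872)≈-0.061860; next y=3/10·1.063990+1/4·(-0.061860)≈0.303732
n=12: y≈0.303732, sp=2, e=sp−y≈1.696268; I≈37.024396, D=e−e_prev≈0.760258; u=5/4·1.696268+0·37.024396+1·0.760258≈2.880593; next y=3/10·0.303732+1/4·2.880593≈0.811268
n=13: y≈0.811268, sp=2, e=sp−y≈1.188732; I≈38.213128, D=e−e_prev≈-0.507536; u=5/4·1.188732+0·38.213128+1·(-0.507536)≈0.978379; next y=3/10·0.811268+1/4·0.978379≈0.487975
n=14: y≈0.487975, sp=2, e=sp−y≈1.512025; I≈39.725153, D=e−e_prev≈0.323293; u=5/4·1.512025+0·39.725153+1·0.323293≈2.213324; next y=3/10·0.487975+1/4·2.213324≈0.699723

0 5 11.250 0.000
1 5 -0.078 2.813
2 5 7.208 0.824
3 5 2.463 2.049
4 5 5.530 1.231
5 5 3.539 1.752
6 5 4.829 1.410
7 5 3.992 1.630
8 5 4.534 1.487
9 2 -2.567 1.580
10 2 4.457 -0.168
11 2 -0.062 1.064
12 2 2.881 0.304
13 2 0.978 0.811
14 2 2.213 0.488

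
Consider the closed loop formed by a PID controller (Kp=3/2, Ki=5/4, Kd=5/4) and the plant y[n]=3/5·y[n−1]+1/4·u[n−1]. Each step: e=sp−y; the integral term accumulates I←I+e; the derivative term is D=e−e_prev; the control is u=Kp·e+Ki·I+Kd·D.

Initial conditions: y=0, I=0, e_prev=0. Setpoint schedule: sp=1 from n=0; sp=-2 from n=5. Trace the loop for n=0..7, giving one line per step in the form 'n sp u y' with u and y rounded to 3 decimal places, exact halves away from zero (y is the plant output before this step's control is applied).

0 1 4.000 0.000
1 1 0.000 1.000
2 1 2.850 0.600
3 1 0.960 1.073
4 1 2.216 0.884
5 -2 -10.677 1.084
6 -2 1.880 -2.019
7 -2 -7.085 -0.741

(exact arithmetic carried between steps; '≈' marks a value shown rounded to 6 d.p. or computed from one; I and e_prev carry over from the previous line; the table rounds u and y to 3 d.p., halves away from zero)
n=0: y=0, sp=1, e=sp−y=1; I=1, D=e−e_prev=1; u=3/2·1+5/4·1+5/4·1=4; next y=3/5·0+1/4·4=1
n=1: y=1, sp=1, e=sp−y=0; I=1, D=e−e_prev=-1; u=3/2·0+5/4·1+5/4·(-1)=0; next y=3/5·1+1/4·0=0.6
n=2: y=0.6, sp=1, e=sp−y=0.4; I=1.4, D=e−e_prev=0.4; u=3/2·0.4+5/4·1.4+5/4·0.4=2.85; next y=3/5·0.6+1/4·2.85=1.0725
n=3: y=1.0725, sp=1, e=sp−y=-0.0725; I=1.3275, D=e−e_prev=-0.4725; u=3/2·(-0.0725)+5/4·1.3275+5/4·(-0.4725)=0.96; next y=3/5·1.0725+1/4·0.96=0.8835
n=4: y=0.8835, sp=1, e=sp−y=0.1165; I=1.444, D=e−e_prev=0.189; u=3/2·0.1165+5/4·1.444+5/4·0.189=2.216; next y=3/5·0.8835+1/4·2.216=1.0841
n=5: y=1.0841, sp=-2, e=sp−y=-3.0841; I=-1.6401, D=e−e_prev=-3.2006; u=3/2·(-3.0841)+5/4·(-1.6401)+5/4·(-3.2006)=-10.677025; next y=3/5·1.0841+1/4·(-10.677025)≈-2.018796
n=6: y≈-2.018796, sp=-2, e=sp−y≈0.018796; I≈-1.621304, D=e−e_prev≈3.102896; u=3/2·0.018796+5/4·(-1.621304)+5/4·3.102896≈1.880185; next y=3/5·(-2.018796)+1/4·1.880185≈-0.741232
n=7: y≈-0.741232, sp=-2, e=sp−y≈-1.258769; I≈-2.880072, D=e−e_prev≈-1.277565; u=3/2·(-1.258769)+5/4·(-2.880072)+5/4·(-1.277565)≈-7.085199; next y=3/5·(-0.741232)+1/4·(-7.085199)≈-2.216039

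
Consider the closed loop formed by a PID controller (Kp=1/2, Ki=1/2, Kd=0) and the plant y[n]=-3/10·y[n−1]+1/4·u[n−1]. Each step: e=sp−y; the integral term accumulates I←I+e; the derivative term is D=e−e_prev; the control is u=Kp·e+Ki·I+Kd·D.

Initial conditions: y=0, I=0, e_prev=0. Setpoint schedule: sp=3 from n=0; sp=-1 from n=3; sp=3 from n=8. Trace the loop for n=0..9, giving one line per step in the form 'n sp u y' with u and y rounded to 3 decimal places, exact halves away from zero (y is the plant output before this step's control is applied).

0 3 3.000 0.000
1 3 3.750 0.750
2 3 4.913 0.713
3 -1 1.754 1.014
4 -1 1.627 0.134
5 -1 0.828 0.367
6 -1 0.414 0.097
7 -1 -0.112 0.074
8 3 3.476 -0.050
9 3 4.067 0.884

(exact arithmetic carried between steps; '≈' marks a value shown rounded to 6 d.p. or computed from one; I and e_prev carry over from the previous line; the table rounds u and y to 3 d.p., halves away from zero)
n=0: y=0, sp=3, e=sp−y=3; I=3, D=e−e_prev=3; u=1/2·3+1/2·3+0·3=3; next y=-3/10·0+1/4·3=0.75
n=1: y=0.75, sp=3, e=sp−y=2.25; I=5.25, D=e−e_prev=-0.75; u=1/2·2.25+1/2·5.25+0·(-0.75)=3.75; next y=-3/10·0.75+1/4·3.75=0.7125
n=2: y=0.7125, sp=3, e=sp−y=2.2875; I=7.5375, D=e−e_prev=0.0375; u=1/2·2.2875+1/2·7.5375+0·0.0375=4.9125; next y=-3/10·0.7125+1/4·4.9125=1.014375
n=3: y=1.014375, sp=-1, e=sp−y=-2.014375; I=5.523125, D=e−e_prev=-4.301875; u=1/2·(-2.014375)+1/2·5.523125+0·(-4.301875)=1.754375; next y=-3/10·1.014375+1/4·1.754375≈0.134281
n=4: y≈0.134281, sp=-1, e=sp−y≈-1.134281; I≈4.388844, D=e−e_prev≈0.880094; u=1/2·(-1.134281)+1/2·4.388844+0·0.880094≈1.627281; next y=-3/10·0.134281+1/4·1.627281≈0.366536
n=5: y≈0.366536, sp=-1, e=sp−y≈-1.366536; I≈3.022308, D=e−e_prev≈-0.232255; u=1/2·(-1.366536)+1/2·3.022308+0·(-0.232255)≈0.827886; next y=-3/10·0.366536+1/4·0.827886≈0.097011
n=6: y≈0.097011, sp=-1, e=sp−y≈-1.097011; I≈1.925297, D=e−e_prev≈0.269525; u=1/2·(-1.097011)+1/2·1.925297+0·0.269525≈0.414143; next y=-3/10·0.097011+1/4·0.414143≈0.074433
n=7: y≈0.074433, sp=-1, e=sp−y≈-1.074433; I≈0.850865, D=e−e_prev≈0.022578; u=1/2·(-1.074433)+1/2·0.850865+0·0.022578≈-0.111784; next y=-3/10·0.074433+1/4·(-0.111784)≈-0.050276
n=8: y≈-0.050276, sp=3, e=sp−y≈3.050276; I≈3.901140, D=e−e_prev≈4.124708; u=1/2·3.050276+1/2·3.901140+0·4.124708≈3.475708; next y=-3/10·(-0.050276)+1/4·3.475708≈0.884010
n=9: y≈0.884010, sp=3, e=sp−y≈2.115990; I≈6.017131, D=e−e_prev≈-0.934286; u=1/2·2.115990+1/2·6.017131+0·(-0.934286)≈4.066560; next y=-3/10·0.884010+1/4·4.066560≈0.751437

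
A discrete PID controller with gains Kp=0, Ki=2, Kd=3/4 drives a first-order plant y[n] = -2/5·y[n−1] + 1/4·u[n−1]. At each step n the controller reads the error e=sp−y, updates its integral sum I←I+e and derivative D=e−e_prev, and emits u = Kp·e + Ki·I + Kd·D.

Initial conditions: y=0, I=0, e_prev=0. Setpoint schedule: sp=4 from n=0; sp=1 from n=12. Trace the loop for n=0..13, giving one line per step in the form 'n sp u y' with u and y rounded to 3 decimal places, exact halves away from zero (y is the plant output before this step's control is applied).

0 4 11.000 0.000
1 4 8.438 2.750
2 4 17.787 1.009
3 4 14.120 4.043
4 4 22.167 1.913
5 4 16.869 4.777
6 4 24.256 2.306
7 4 17.994 5.141
8 4 25.261 2.442
9 4 18.387 5.338
10 4 25.794 2.461
11 4 18.457 5.464
12 1 17.878 2.429
13 1 12.053 3.498

(exact arithmetic carried between steps; '≈' marks a value shown rounded to 6 d.p. or computed from one; I and e_prev carry over from the previous line; the table rounds u and y to 3 d.p., halves away from zero)
n=0: y=0, sp=4, e=sp−y=4; I=4, D=e−e_prev=4; u=0·4+2·4+3/4·4=11; next y=-2/5·0+1/4·11=2.75
n=1: y=2.75, sp=4, e=sp−y=1.25; I=5.25, D=e−e_prev=-2.75; u=0·1.25+2·5.25+3/4·(-2.75)=8.4375; next y=-2/5·2.75+1/4·8.4375=1.009375
n=2: y=1.009375, sp=4, e=sp−y=2.990625; I=8.240625, D=e−e_prev=1.740625; u=0·2.990625+2·8.240625+3/4·1.740625≈17.786719; next y=-2/5·1.009375+1/4·17.786719≈4.042930
n=3: y≈4.042930, sp=4, e=sp−y≈-0.042930; I≈8.197695, D=e−e_prev≈-3.033555; u=0·(-0.042930)+2·8.197695+3/4·(-3.033555)≈14.120225; next y=-2/5·4.042930+1/4·14.120225≈1.912884
n=4: y≈1.912884, sp=4, e=sp−y≈2.087116; I≈10.284811, D=e−e_prev≈2.130045; u=0·2.087116+2·10.284811+3/4·2.130045≈22.167156; next y=-2/5·1.912884+1/4·22.167156≈4.776635
n=5: y≈4.776635, sp=4, e=sp−y≈-0.776635; I≈9.508176, D=e−e_prev≈-2.863751; u=0·(-0.776635)+2·9.508176+3/4·(-2.863751)≈16.868538; next y=-2/5·4.776635+1/4·16.868538≈2.306480
n=6: y≈2.306480, sp=4, e=sp−y≈1.693520; I≈11.201695, D=e−e_prev≈2.470155; u=0·1.693520+2·11.201695+3/4·2.470155≈24.256007; next y=-2/5·2.306480+1/4·24.256007≈5.141410
n=7: y≈5.141410, sp=4, e=sp−y≈-1.141410; I≈10.060286, D=e−e_prev≈-2.834929; u=0·(-1.141410)+2·10.060286+3/4·(-2.834929)≈17.994375; next y=-2/5·5.141410+1/4·17.994375≈2.442030
n=8: y≈2.442030, sp=4, e=sp−y≈1.557970; I≈11.618256, D=e−e_prev≈2.699380; u=0·1.557970+2·11.618256+3/4·2.699380≈25.261047; next y=-2/5·2.442030+1/4·25.261047≈5.338450
n=9: y≈5.338450, sp=4, e=sp−y≈-1.338450; I≈10.279806, D=e−e_prev≈-2.896420; u=0·(-1.338450)+2·10.279806+3/4·(-2.896420)≈18.387298; next y=-2/5·5.338450+1/4·18.387298≈2.461445
n=10: y≈2.461445, sp=4, e=sp−y≈1.538555; I≈11.818362, D=e−e_prev≈2.877005; u=0·1.538555+2·11.818362+3/4·2.877005≈25.794477; next y=-2/5·2.461445+1/4·25.794477≈5.464042
n=11: y≈5.464042, sp=4, e=sp−y≈-1.464042; I≈10.354320, D=e−e_prev≈-3.002597; u=0·(-1.464042)+2·10.354320+3/4·(-3.002597)≈18.456693; next y=-2/5·5.464042+1/4·18.456693≈2.428557
n=12: y≈2.428557, sp=1, e=sp−y≈-1.428557; I≈8.925764, D=e−e_prev≈0.035485; u=0·(-1.428557)+2·8.925764+3/4·0.035485≈17.878141; next y=-2/5·2.428557+1/4·17.878141≈3.498113
n=13: y≈3.498113, sp=1, e=sp−y≈-2.498113; I≈6.427651, D=e−e_prev≈-1.069556; u=0·(-2.498113)+2·6.427651+3/4·(-1.069556)≈12.053135; next y=-2/5·3.498113+1/4·12.053135≈1.614039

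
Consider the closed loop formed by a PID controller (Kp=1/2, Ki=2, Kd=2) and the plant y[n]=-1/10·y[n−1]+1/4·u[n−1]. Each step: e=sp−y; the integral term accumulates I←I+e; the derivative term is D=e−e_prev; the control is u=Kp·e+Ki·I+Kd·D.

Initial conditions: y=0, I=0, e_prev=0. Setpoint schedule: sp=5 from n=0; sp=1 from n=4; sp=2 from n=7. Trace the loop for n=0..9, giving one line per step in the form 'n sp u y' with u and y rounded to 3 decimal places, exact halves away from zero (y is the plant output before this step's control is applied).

0 5 22.500 0.000
1 5 -2.813 5.625
2 5 38.195 -1.266
3 5 -12.289 9.675
4 1 43.961 -4.040
5 1 -34.843 11.394
6 1 70.836 -9.850
7 2 -73.901 18.694
8 2 123.474 -20.345
9 2 -149.529 32.903

(exact arithmetic carried between steps; '≈' marks a value shown rounded to 6 d.p. or computed from one; I and e_prev carry over from the previous line; the table rounds u and y to 3 d.p., halves away from zero)
n=0: y=0, sp=5, e=sp−y=5; I=5, D=e−e_prev=5; u=1/2·5+2·5+2·5=22.5; next y=-1/10·0+1/4·22.5=5.625
n=1: y=5.625, sp=5, e=sp−y=-0.625; I=4.375, D=e−e_prev=-5.625; u=1/2·(-0.625)+2·4.375+2·(-5.625)=-2.8125; next y=-1/10·5.625+1/4·(-2.8125)=-1.265625
n=2: y=-1.265625, sp=5, e=sp−y=6.265625; I=10.640625, D=e−e_prev=6.890625; u=1/2·6.265625+2·10.640625+2·6.890625≈38.195313; next y=-1/10·(-1.265625)+1/4·38.195313≈9.675391
n=3: y≈9.675391, sp=5, e=sp−y≈-4.675391; I≈5.965234, D=e−e_prev≈-10.941016; u=1/2·(-4.675391)+2·5.965234+2·(-10.941016)≈-12.289258; next y=-1/10·9.675391+1/4·(-12.289258)≈-4.039854
n=4: y≈-4.039854, sp=1, e=sp−y≈5.039854; I≈11.005088, D=e−e_prev≈9.715244; u=1/2·5.039854+2·11.005088+2·9.715244≈43.960591; next y=-1/10·(-4.039854)+1/4·43.960591≈11.394133
n=5: y≈11.394133, sp=1, e=sp−y≈-10.394133; I≈0.610955, D=e−e_prev≈-15.433987; u=1/2·(-10.394133)+2·0.610955+2·(-15.433987)≈-34.843130; next y=-1/10·11.394133+1/4·(-34.843130)≈-9.850196
n=6: y≈-9.850196, sp=1, e=sp−y≈10.850196; I≈11.461151, D=e−e_prev≈21.244329; u=1/2·10.850196+2·11.461151+2·21.244329≈70.836057; next y=-1/10·(-9.850196)+1/4·70.836057≈18.694034
n=7: y≈18.694034, sp=2, e=sp−y≈-16.694034; I≈-5.232883, D=e−e_prev≈-27.544230; u=1/2·(-16.694034)+2·(-5.232883)+2·(-27.544230)≈-73.901242; next y=-1/10·18.694034+1/4·(-73.901242)≈-20.344714
n=8: y≈-20.344714, sp=2, e=sp−y≈22.344714; I≈17.111831, D=e−e_prev≈39.038748; u=1/2·22.344714+2·17.111831+2·39.038748≈123.473514; next y=-1/10·(-20.344714)+1/4·123.473514≈32.902850
n=9: y≈32.902850, sp=2, e=sp−y≈-30.902850; I≈-13.791019, D=e−e_prev≈-53.247564; u=1/2·(-30.902850)+2·(-13.791019)+2·(-53.247564)≈-149.528591; next y=-1/10·32.902850+1/4·(-149.528591)≈-40.672433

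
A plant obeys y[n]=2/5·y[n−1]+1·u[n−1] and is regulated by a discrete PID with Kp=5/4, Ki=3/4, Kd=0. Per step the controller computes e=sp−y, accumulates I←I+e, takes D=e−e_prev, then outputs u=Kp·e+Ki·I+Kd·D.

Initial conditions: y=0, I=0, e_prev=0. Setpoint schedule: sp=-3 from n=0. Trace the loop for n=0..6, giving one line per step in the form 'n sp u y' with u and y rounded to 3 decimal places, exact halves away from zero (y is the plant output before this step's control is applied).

(exact arithmetic carried between steps; '≈' marks a value shown rounded to 6 d.p. or computed from one; I and e_prev carry over from the previous line; the table rounds u and y to 3 d.p., halves away from zero)
n=0: y=0, sp=-3, e=sp−y=-3; I=-3, D=e−e_prev=-3; u=5/4·(-3)+3/4·(-3)+0·(-3)=-6; next y=2/5·0+1·(-6)=-6
n=1: y=-6, sp=-3, e=sp−y=3; I=0, D=e−e_prev=6; u=5/4·3+3/4·0+0·6=3.75; next y=2/5·(-6)+1·3.75=1.35
n=2: y=1.35, sp=-3, e=sp−y=-4.35; I=-4.35, D=e−e_prev=-7.35; u=5/4·(-4.35)+3/4·(-4.35)+0·(-7.35)=-8.7; next y=2/5·1.35+1·(-8.7)=-8.16
n=3: y=-8.16, sp=-3, e=sp−y=5.16; I=0.81, D=e−e_prev=9.51; u=5/4·5.16+3/4·0.81+0·9.51=7.0575; next y=2/5·(-8.16)+1·7.0575=3.7935
n=4: y=3.7935, sp=-3, e=sp−y=-6.7935; I=-5.9835, D=e−e_prev=-11.9535; u=5/4·(-6.7935)+3/4·(-5.9835)+0·(-11.9535)=-12.9795; next y=2/5·3.7935+1·(-12.9795)=-11.4621
n=5: y=-11.4621, sp=-3, e=sp−y=8.4621; I=2.4786, D=e−e_prev=15.2556; u=5/4·8.4621+3/4·2.4786+0·15.2556=12.436575; next y=2/5·(-11.4621)+1·12.436575=7.851735
n=6: y=7.851735, sp=-3, e=sp−y=-10.851735; I=-8.373135, D=e−e_prev=-19.313835; u=5/4·(-10.851735)+3/4·(-8.373135)+0·(-19.313835)=-19.84452; next y=2/5·7.851735+1·(-19.84452)=-16.703826

0 -3 -6.000 0.000
1 -3 3.750 -6.000
2 -3 -8.700 1.350
3 -3 7.058 -8.160
4 -3 -12.980 3.794
5 -3 12.437 -11.462
6 -3 -19.845 7.852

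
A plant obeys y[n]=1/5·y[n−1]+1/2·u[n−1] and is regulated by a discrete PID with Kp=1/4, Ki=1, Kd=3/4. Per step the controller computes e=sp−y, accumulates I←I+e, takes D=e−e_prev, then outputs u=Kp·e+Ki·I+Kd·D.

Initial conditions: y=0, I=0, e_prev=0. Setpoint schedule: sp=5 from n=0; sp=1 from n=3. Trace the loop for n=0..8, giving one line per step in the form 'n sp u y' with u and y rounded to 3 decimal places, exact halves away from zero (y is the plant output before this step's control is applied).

0 5 10.000 0.000
1 5 1.250 5.000
2 5 11.750 1.625
3 1 -4.556 6.200
4 1 11.151 -1.038
5 1 -5.051 5.368
6 1 9.025 -1.452
7 1 -4.986 4.222
8 1 7.789 -1.649

(exact arithmetic carried between steps; '≈' marks a value shown rounded to 6 d.p. or computed from one; I and e_prev carry over from the previous line; the table rounds u and y to 3 d.p., halves away from zero)
n=0: y=0, sp=5, e=sp−y=5; I=5, D=e−e_prev=5; u=1/4·5+1·5+3/4·5=10; next y=1/5·0+1/2·10=5
n=1: y=5, sp=5, e=sp−y=0; I=5, D=e−e_prev=-5; u=1/4·0+1·5+3/4·(-5)=1.25; next y=1/5·5+1/2·1.25=1.625
n=2: y=1.625, sp=5, e=sp−y=3.375; I=8.375, D=e−e_prev=3.375; u=1/4·3.375+1·8.375+3/4·3.375=11.75; next y=1/5·1.625+1/2·11.75=6.2
n=3: y=6.2, sp=1, e=sp−y=-5.2; I=3.175, D=e−e_prev=-8.575; u=1/4·(-5.2)+1·3.175+3/4·(-8.575)=-4.55625; next y=1/5·6.2+1/2·(-4.55625)=-1.038125
n=4: y=-1.038125, sp=1, e=sp−y=2.038125; I=5.213125, D=e−e_prev=7.238125; u=1/4·2.038125+1·5.213125+3/4·7.238125=11.15125; next y=1/5·(-1.038125)+1/2·11.15125=5.368
n=5: y=5.368, sp=1, e=sp−y=-4.368; I=0.845125, D=e−e_prev=-6.406125; u=1/4·(-4.368)+1·0.845125+3/4·(-6.406125)≈-5.051469; next y=1/5·5.368+1/2·(-5.051469)≈-1.452134
n=6: y≈-1.452134, sp=1, e=sp−y≈2.452134; I≈3.297259, D=e−e_prev≈6.820134; u=1/4·2.452134+1·3.297259+3/4·6.820134≈9.025394; next y=1/5·(-1.452134)+1/2·9.025394≈4.22227
n=7: y=4.22227, sp=1, e=sp−y=-3.22227; I≈0.074989, D=e−e_prev≈-5.674404; u=1/4·(-3.22227)+1·0.074989+3/4·(-5.674404)≈-4.986381; next y=1/5·4.22227+1/2·(-4.986381)≈-1.648737
n=8: y≈-1.648737, sp=1, e=sp−y≈2.648737; I≈2.723726, D=e−e_prev≈5.871007; u=1/4·2.648737+1·2.723726+3/4·5.871007≈7.789165; next y=1/5·(-1.648737)+1/2·7.789165≈3.564835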